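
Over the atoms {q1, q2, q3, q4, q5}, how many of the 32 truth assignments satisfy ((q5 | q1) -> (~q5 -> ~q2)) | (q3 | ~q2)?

Initial set: {T (((q5 | q1) -> (~q5 -> ~q2)) | (q3 | ~q2))}.
T (((q5 | q1) -> (~q5 -> ~q2)) | (q3 | ~q2)): β-rule — branch into T ((q5 | q1) -> (~q5 -> ~q2))  //  T (q3 | ~q2).
  branch 1 (add T ((q5 | q1) -> (~q5 -> ~q2))):
    T ((q5 | q1) -> (~q5 -> ~q2)): β-rule — branch into F (q5 | q1)  //  T (~q5 -> ~q2).
      branch 1.1 (add F (q5 | q1)):
        F (q5 | q1): α-rule — add F q5, F q1.
        ○ open, literals {q1=0, q5=0}.
      branch 1.2 (add T (~q5 -> ~q2)):
        T (~q5 -> ~q2): β-rule — branch into F ~q5  //  T ~q2.
          branch 1.2.1 (add F ~q5):
            ○ open, literals {q5=1}.
          branch 1.2.2 (add T ~q2):
            ○ open, literals {q2=0}.
  branch 2 (add T (q3 | ~q2)):
    T (q3 | ~q2): β-rule — branch into T q3  //  T ~q2.
      branch 2.1 (add T q3):
        ○ open, literals {q3=1}.
      branch 2.2 (add T ~q2):
        ○ open, literals {q2=0}.
0 branches closed, 5 open.
Each open branch fixes some atoms; the unmentioned ones are free. Counting distinct full assignments: branch {q1=0, q5=0} (q2, q3, q4) contributes 8 new; branch {q5=1} (q1, q2, q3, q4) contributes 16 new; branch {q2=0} (q1, q3, q4, q5) contributes 4 new; branch {q3=1} (q1, q2, q4, q5) contributes 2 new; branch {q2=0} (q1, q3, q4, q5) contributes 0 new. Total: 30.

30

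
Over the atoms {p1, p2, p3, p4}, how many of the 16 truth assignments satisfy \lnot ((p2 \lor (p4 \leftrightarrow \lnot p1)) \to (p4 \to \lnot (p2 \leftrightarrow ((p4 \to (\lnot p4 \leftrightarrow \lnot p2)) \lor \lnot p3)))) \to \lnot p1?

Initial set: {(\lnot ((p2 \lor (p4 \leftrightarrow \lnot p1)) \to (p4 \to \lnot (p2 \leftrightarrow ((p4 \to (\lnot p4 \leftrightarrow \lnot p2)) \lor \lnot p3)))) \to \lnot p1)}.
(\lnot ((p2 \lor (p4 \leftrightarrow \lnot p1)) \to (p4 \to \lnot (p2 \leftrightarrow ((p4 \to (\lnot p4 \leftrightarrow \lnot p2)) \lor \lnot p3)))) \to \lnot p1): β-rule — branch into \lnot \lnot ((p2 \lor (p4 \leftrightarrow \lnot p1)) \to (p4 \to \lnot (p2 \leftrightarrow ((p4 \to (\lnot p4 \leftrightarrow \lnot p2)) \lor \lnot p3))))  //  \lnot p1.
  branch 1 (add \lnot \lnot ((p2 \lor (p4 \leftrightarrow \lnot p1)) \to (p4 \to \lnot (p2 \leftrightarrow ((p4 \to (\lnot p4 \leftrightarrow \lnot p2)) \lor \lnot p3))))):
    \lnot \lnot ((p2 \lor (p4 \leftrightarrow \lnot p1)) \to (p4 \to \lnot (p2 \leftrightarrow ((p4 \to (\lnot p4 \leftrightarrow \lnot p2)) \lor \lnot p3)))): β-rule — branch into \lnot (p2 \lor (p4 \leftrightarrow \lnot p1))  //  (p4 \to \lnot (p2 \leftrightarrow ((p4 \to (\lnot p4 \leftrightarrow \lnot p2)) \lor \lnot p3))).
      branch 1.1 (add \lnot (p2 \lor (p4 \leftrightarrow \lnot p1))):
        \lnot (p2 \lor (p4 \leftrightarrow \lnot p1)): α-rule — add \lnot p2, \lnot (p4 \leftrightarrow \lnot p1).
        \lnot (p4 \leftrightarrow \lnot p1): β-rule — branch into p4, \lnot \lnot p1  //  \lnot p4, \lnot p1.
          branch 1.1.1 (add p4, \lnot \lnot p1):
            ○ open, literals {p1=1, p2=0, p4=1}.
          branch 1.1.2 (add \lnot p4, \lnot p1):
            ○ open, literals {p1=0, p2=0, p4=0}.
      branch 1.2 (add (p4 \to \lnot (p2 \leftrightarrow ((p4 \to (\lnot p4 \leftrightarrow \lnot p2)) \lor \lnot p3)))):
        (p4 \to \lnot (p2 \leftrightarrow ((p4 \to (\lnot p4 \leftrightarrow \lnot p2)) \lor \lnot p3))): β-rule — branch into \lnot p4  //  \lnot (p2 \leftrightarrow ((p4 \to (\lnot p4 \leftrightarrow \lnot p2)) \lor \lnot p3)).
          branch 1.2.1 (add \lnot p4):
            ○ open, literals {p4=0}.
          branch 1.2.2 (add \lnot (p2 \leftrightarrow ((p4 \to (\lnot p4 \leftrightarrow \lnot p2)) \lor \lnot p3))):
            \lnot (p2 \leftrightarrow ((p4 \to (\lnot p4 \leftrightarrow \lnot p2)) \lor \lnot p3)): β-rule — branch into p2, \lnot ((p4 \to (\lnot p4 \leftrightarrow \lnot p2)) \lor \lnot p3)  //  \lnot p2, ((p4 \to (\lnot p4 \leftrightarrow \lnot p2)) \lor \lnot p3).
              branch 1.2.2.1 (add p2, \lnot ((p4 \to (\lnot p4 \leftrightarrow \lnot p2)) \lor \lnot p3)):
                \lnot ((p4 \to (\lnot p4 \leftrightarrow \lnot p2)) \lor \lnot p3): α-rule — add \lnot (p4 \to (\lnot p4 \leftrightarrow \lnot p2)), \lnot \lnot p3.
                \lnot (p4 \to (\lnot p4 \leftrightarrow \lnot p2)): α-rule — add p4, \lnot (\lnot p4 \leftrightarrow \lnot p2).
                \lnot (\lnot p4 \leftrightarrow \lnot p2): β-rule — branch into \lnot p4, \lnot \lnot p2  //  \lnot \lnot p4, \lnot p2.
                  branch 1.2.2.1.1 (add \lnot p4, \lnot \lnot p2):
                    × closes — contains both p4 and \lnot p4.
                  branch 1.2.2.1.2 (add \lnot \lnot p4, \lnot p2):
                    × closes — contains both p2 and \lnot p2.
              branch 1.2.2.2 (add \lnot p2, ((p4 \to (\lnot p4 \leftrightarrow \lnot p2)) \lor \lnot p3)):
                ((p4 \to (\lnot p4 \leftrightarrow \lnot p2)) \lor \lnot p3): β-rule — branch into (p4 \to (\lnot p4 \leftrightarrow \lnot p2))  //  \lnot p3.
                  branch 1.2.2.2.1 (add (p4 \to (\lnot p4 \leftrightarrow \lnot p2))):
                    (p4 \to (\lnot p4 \leftrightarrow \lnot p2)): β-rule — branch into \lnot p4  //  (\lnot p4 \leftrightarrow \lnot p2).
                      branch 1.2.2.2.1.1 (add \lnot p4):
                        ○ open, literals {p2=0, p4=0}.
                      branch 1.2.2.2.1.2 (add (\lnot p4 \leftrightarrow \lnot p2)):
                        (\lnot p4 \leftrightarrow \lnot p2): β-rule — branch into \lnot p4, \lnot p2  //  \lnot \lnot p4, \lnot \lnot p2.
                          branch 1.2.2.2.1.2.1 (add \lnot p4, \lnot p2):
                            ○ open, literals {p2=0, p4=0}.
                          branch 1.2.2.2.1.2.2 (add \lnot \lnot p4, \lnot \lnot p2):
                            × closes — contains both p2 and \lnot p2.
                  branch 1.2.2.2.2 (add \lnot p3):
                    ○ open, literals {p2=0, p3=0}.
  branch 2 (add \lnot p1):
    ○ open, literals {p1=0}.
3 branches closed, 7 open.
Each open branch fixes some atoms; the unmentioned ones are free. Counting distinct full assignments: branch {p1=1, p2=0, p4=1} (p3) contributes 2 new; branch {p1=0, p2=0, p4=0} (p3) contributes 2 new; branch {p4=0} (p1, p2, p3) contributes 6 new; branch {p2=0, p4=0} (p1, p3) contributes 0 new; branch {p2=0, p4=0} (p1, p3) contributes 0 new; branch {p2=0, p3=0} (p1, p4) contributes 1 new; branch {p1=0} (p2, p3, p4) contributes 3 new. Total: 14.

14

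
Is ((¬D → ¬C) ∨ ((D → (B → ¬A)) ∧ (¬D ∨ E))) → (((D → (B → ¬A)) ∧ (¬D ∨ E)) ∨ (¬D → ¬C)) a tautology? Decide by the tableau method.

Valid

Assume the negation and expand:
Initial set: {F (((¬D → ¬C) ∨ ((D → (B → ¬A)) ∧ (¬D ∨ E))) → (((D → (B → ¬A)) ∧ (¬D ∨ E)) ∨ (¬D → ¬C)))}.
F (((¬D → ¬C) ∨ ((D → (B → ¬A)) ∧ (¬D ∨ E))) → (((D → (B → ¬A)) ∧ (¬D ∨ E)) ∨ (¬D → ¬C))): α-rule — add T ((¬D → ¬C) ∨ ((D → (B → ¬A)) ∧ (¬D ∨ E))), F (((D → (B → ¬A)) ∧ (¬D ∨ E)) ∨ (¬D → ¬C)).
F (((D → (B → ¬A)) ∧ (¬D ∨ E)) ∨ (¬D → ¬C)): α-rule — add F ((D → (B → ¬A)) ∧ (¬D ∨ E)), F (¬D → ¬C).
F (¬D → ¬C): α-rule — add T ¬D, F ¬C.
T ((¬D → ¬C) ∨ ((D → (B → ¬A)) ∧ (¬D ∨ E))): β-rule — branch into T (¬D → ¬C)  //  T ((D → (B → ¬A)) ∧ (¬D ∨ E)).
  branch 1 (add T (¬D → ¬C)):
    F ((D → (B → ¬A)) ∧ (¬D ∨ E)): β-rule — branch into F (D → (B → ¬A))  //  F (¬D ∨ E).
      branch 1.1 (add F (D → (B → ¬A))):
        F (D → (B → ¬A)): α-rule — add T D, F (B → ¬A).
        × closes — contains both D and ¬D.
      branch 1.2 (add F (¬D ∨ E)):
        F (¬D ∨ E): α-rule — add F ¬D, F E.
        × closes — contains both D and ¬D.
  branch 2 (add T ((D → (B → ¬A)) ∧ (¬D ∨ E))):
    T ((D → (B → ¬A)) ∧ (¬D ∨ E)): α-rule — add T (D → (B → ¬A)), T (¬D ∨ E).
    F ((D → (B → ¬A)) ∧ (¬D ∨ E)): β-rule — branch into F (D → (B → ¬A))  //  F (¬D ∨ E).
      branch 2.1 (add F (D → (B → ¬A))):
        F (D → (B → ¬A)): α-rule — add T D, F (B → ¬A).
        × closes — contains both D and ¬D.
      branch 2.2 (add F (¬D ∨ E)):
        F (¬D ∨ E): α-rule — add F ¬D, F E.
        × closes — contains both D and ¬D.
All 4 branches close.
Every branch closed, so the negation is unsatisfiable and the formula is valid.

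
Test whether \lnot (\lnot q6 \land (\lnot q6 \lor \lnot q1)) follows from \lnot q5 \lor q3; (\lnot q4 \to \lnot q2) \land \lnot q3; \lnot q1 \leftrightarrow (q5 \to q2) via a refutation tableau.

No

Initial set: {(\lnot q5 \lor q3); ((\lnot q4 \to \lnot q2) \land \lnot q3); (\lnot q1 \leftrightarrow (q5 \to q2)); \lnot \lnot (\lnot q6 \land (\lnot q6 \lor \lnot q1))}.
((\lnot q4 \to \lnot q2) \land \lnot q3): α-rule — add (\lnot q4 \to \lnot q2), \lnot q3.
\lnot \lnot (\lnot q6 \land (\lnot q6 \lor \lnot q1)): α-rule — add \lnot q6, (\lnot q6 \lor \lnot q1).
(\lnot q5 \lor q3): β-rule — branch into \lnot q5  //  q3.
  branch 1 (add \lnot q5):
    (\lnot q1 \leftrightarrow (q5 \to q2)): β-rule — branch into \lnot q1, (q5 \to q2)  //  \lnot \lnot q1, \lnot (q5 \to q2).
      branch 1.1 (add \lnot q1, (q5 \to q2)):
        (\lnot q4 \to \lnot q2): β-rule — branch into \lnot \lnot q4  //  \lnot q2.
          branch 1.1.1 (add \lnot \lnot q4):
            (\lnot q6 \lor \lnot q1): β-rule — branch into \lnot q6  //  \lnot q1.
              branch 1.1.1.1 (add \lnot q6):
                (q5 \to q2): β-rule — branch into \lnot q5  //  q2.
                  branch 1.1.1.1.1 (add \lnot q5):
                    ○ open, literals {q1=F, q3=F, q4=T, q5=F, q6=F}.
                  branch 1.1.1.1.2 (add q2):
                    ○ open, literals {q1=F, q2=T, q3=F, q4=T, q5=F, q6=F}.
              branch 1.1.1.2 (add \lnot q1):
                (q5 \to q2): β-rule — branch into \lnot q5  //  q2.
                  branch 1.1.1.2.1 (add \lnot q5):
                    ○ open, literals {q1=F, q3=F, q4=T, q5=F, q6=F}.
                  branch 1.1.1.2.2 (add q2):
                    ○ open, literals {q1=F, q2=T, q3=F, q4=T, q5=F, q6=F}.
          branch 1.1.2 (add \lnot q2):
            (\lnot q6 \lor \lnot q1): β-rule — branch into \lnot q6  //  \lnot q1.
              branch 1.1.2.1 (add \lnot q6):
                (q5 \to q2): β-rule — branch into \lnot q5  //  q2.
                  branch 1.1.2.1.1 (add \lnot q5):
                    ○ open, literals {q1=F, q2=F, q3=F, q5=F, q6=F}.
                  branch 1.1.2.1.2 (add q2):
                    × closes — contains both q2 and \lnot q2.
              branch 1.1.2.2 (add \lnot q1):
                (q5 \to q2): β-rule — branch into \lnot q5  //  q2.
                  branch 1.1.2.2.1 (add \lnot q5):
                    ○ open, literals {q1=F, q2=F, q3=F, q5=F, q6=F}.
                  branch 1.1.2.2.2 (add q2):
                    × closes — contains both q2 and \lnot q2.
      branch 1.2 (add \lnot \lnot q1, \lnot (q5 \to q2)):
        \lnot (q5 \to q2): α-rule — add q5, \lnot q2.
        × closes — contains both q5 and \lnot q5.
  branch 2 (add q3):
    × closes — contains both q3 and \lnot q3.
4 branches closed, 6 open.
An open branch gives a countermodel: q1=F, q3=F, q4=T, q5=F, q6=F (unmentioned atoms arbitrary); the premises hold there but the conclusion fails.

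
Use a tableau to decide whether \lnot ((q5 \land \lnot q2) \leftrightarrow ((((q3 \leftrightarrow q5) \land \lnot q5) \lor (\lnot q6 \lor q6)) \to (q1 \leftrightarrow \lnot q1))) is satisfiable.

Initial set: {T \lnot ((q5 \land \lnot q2) \leftrightarrow ((((q3 \leftrightarrow q5) \land \lnot q5) \lor (\lnot q6 \lor q6)) \to (q1 \leftrightarrow \lnot q1)))}.
T \lnot ((q5 \land \lnot q2) \leftrightarrow ((((q3 \leftrightarrow q5) \land \lnot q5) \lor (\lnot q6 \lor q6)) \to (q1 \leftrightarrow \lnot q1))): β-rule — branch into T (q5 \land \lnot q2), F ((((q3 \leftrightarrow q5) \land \lnot q5) \lor (\lnot q6 \lor q6)) \to (q1 \leftrightarrow \lnot q1))  //  F (q5 \land \lnot q2), T ((((q3 \leftrightarrow q5) \land \lnot q5) \lor (\lnot q6 \lor q6)) \to (q1 \leftrightarrow \lnot q1)).
  branch 1 (add T (q5 \land \lnot q2), F ((((q3 \leftrightarrow q5) \land \lnot q5) \lor (\lnot q6 \lor q6)) \to (q1 \leftrightarrow \lnot q1))):
    T (q5 \land \lnot q2): α-rule — add T q5, T \lnot q2.
    F ((((q3 \leftrightarrow q5) \land \lnot q5) \lor (\lnot q6 \lor q6)) \to (q1 \leftrightarrow \lnot q1)): α-rule — add T (((q3 \leftrightarrow q5) \land \lnot q5) \lor (\lnot q6 \lor q6)), F (q1 \leftrightarrow \lnot q1).
    T (((q3 \leftrightarrow q5) \land \lnot q5) \lor (\lnot q6 \lor q6)): β-rule — branch into T ((q3 \leftrightarrow q5) \land \lnot q5)  //  T (\lnot q6 \lor q6).
      branch 1.1 (add T ((q3 \leftrightarrow q5) \land \lnot q5)):
        T ((q3 \leftrightarrow q5) \land \lnot q5): α-rule — add T (q3 \leftrightarrow q5), T \lnot q5.
        × closes — contains both q5 and \lnot q5.
      branch 1.2 (add T (\lnot q6 \lor q6)):
        F (q1 \leftrightarrow \lnot q1): β-rule — branch into T q1, F \lnot q1  //  F q1, T \lnot q1.
          branch 1.2.1 (add T q1, F \lnot q1):
            T (\lnot q6 \lor q6): β-rule — branch into T \lnot q6  //  T q6.
              branch 1.2.1.1 (add T \lnot q6):
                ○ open, literals {q1=1, q2=0, q5=1, q6=0}.
              branch 1.2.1.2 (add T q6):
                ○ open, literals {q1=1, q2=0, q5=1, q6=1}.
          branch 1.2.2 (add F q1, T \lnot q1):
            T (\lnot q6 \lor q6): β-rule — branch into T \lnot q6  //  T q6.
              branch 1.2.2.1 (add T \lnot q6):
                ○ open, literals {q1=0, q2=0, q5=1, q6=0}.
              branch 1.2.2.2 (add T q6):
                ○ open, literals {q1=0, q2=0, q5=1, q6=1}.
  branch 2 (add F (q5 \land \lnot q2), T ((((q3 \leftrightarrow q5) \land \lnot q5) \lor (\lnot q6 \lor q6)) \to (q1 \leftrightarrow \lnot q1))):
    F (q5 \land \lnot q2): β-rule — branch into F q5  //  F \lnot q2.
      branch 2.1 (add F q5):
        T ((((q3 \leftrightarrow q5) \land \lnot q5) \lor (\lnot q6 \lor q6)) \to (q1 \leftrightarrow \lnot q1)): β-rule — branch into F (((q3 \leftrightarrow q5) \land \lnot q5) \lor (\lnot q6 \lor q6))  //  T (q1 \leftrightarrow \lnot q1).
          branch 2.1.1 (add F (((q3 \leftrightarrow q5) \land \lnot q5) \lor (\lnot q6 \lor q6))):
            F (((q3 \leftrightarrow q5) \land \lnot q5) \lor (\lnot q6 \lor q6)): α-rule — add F ((q3 \leftrightarrow q5) \land \lnot q5), F (\lnot q6 \lor q6).
            F (\lnot q6 \lor q6): α-rule — add F \lnot q6, F q6.
            × closes — contains both q6 and \lnot q6.
          branch 2.1.2 (add T (q1 \leftrightarrow \lnot q1)):
            T (q1 \leftrightarrow \lnot q1): β-rule — branch into T q1, T \lnot q1  //  F q1, F \lnot q1.
              branch 2.1.2.1 (add T q1, T \lnot q1):
                × closes — contains both q1 and \lnot q1.
              branch 2.1.2.2 (add F q1, F \lnot q1):
                × closes — contains both q1 and \lnot q1.
      branch 2.2 (add F \lnot q2):
        T ((((q3 \leftrightarrow q5) \land \lnot q5) \lor (\lnot q6 \lor q6)) \to (q1 \leftrightarrow \lnot q1)): β-rule — branch into F (((q3 \leftrightarrow q5) \land \lnot q5) \lor (\lnot q6 \lor q6))  //  T (q1 \leftrightarrow \lnot q1).
          branch 2.2.1 (add F (((q3 \leftrightarrow q5) \land \lnot q5) \lor (\lnot q6 \lor q6))):
            F (((q3 \leftrightarrow q5) \land \lnot q5) \lor (\lnot q6 \lor q6)): α-rule — add F ((q3 \leftrightarrow q5) \land \lnot q5), F (\lnot q6 \lor q6).
            F (\lnot q6 \lor q6): α-rule — add F \lnot q6, F q6.
            × closes — contains both q6 and \lnot q6.
          branch 2.2.2 (add T (q1 \leftrightarrow \lnot q1)):
            T (q1 \leftrightarrow \lnot q1): β-rule — branch into T q1, T \lnot q1  //  F q1, F \lnot q1.
              branch 2.2.2.1 (add T q1, T \lnot q1):
                × closes — contains both q1 and \lnot q1.
              branch 2.2.2.2 (add F q1, F \lnot q1):
                × closes — contains both q1 and \lnot q1.
7 branches closed, 4 open.
An open branch gives a satisfying assignment: q1=1, q2=0, q5=1, q6=0.

Satisfiable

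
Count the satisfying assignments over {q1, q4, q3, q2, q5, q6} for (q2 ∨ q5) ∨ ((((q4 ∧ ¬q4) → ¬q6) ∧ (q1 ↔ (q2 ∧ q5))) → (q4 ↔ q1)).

60

Initial set: {T ((q2 ∨ q5) ∨ ((((q4 ∧ ¬q4) → ¬q6) ∧ (q1 ↔ (q2 ∧ q5))) → (q4 ↔ q1)))}.
T ((q2 ∨ q5) ∨ ((((q4 ∧ ¬q4) → ¬q6) ∧ (q1 ↔ (q2 ∧ q5))) → (q4 ↔ q1))): β-rule — branch into T (q2 ∨ q5)  //  T ((((q4 ∧ ¬q4) → ¬q6) ∧ (q1 ↔ (q2 ∧ q5))) → (q4 ↔ q1)).
  branch 1 (add T (q2 ∨ q5)):
    T (q2 ∨ q5): β-rule — branch into T q2  //  T q5.
      branch 1.1 (add T q2):
        ○ open, literals {q2=1}.
      branch 1.2 (add T q5):
        ○ open, literals {q5=1}.
  branch 2 (add T ((((q4 ∧ ¬q4) → ¬q6) ∧ (q1 ↔ (q2 ∧ q5))) → (q4 ↔ q1))):
    T ((((q4 ∧ ¬q4) → ¬q6) ∧ (q1 ↔ (q2 ∧ q5))) → (q4 ↔ q1)): β-rule — branch into F (((q4 ∧ ¬q4) → ¬q6) ∧ (q1 ↔ (q2 ∧ q5)))  //  T (q4 ↔ q1).
      branch 2.1 (add F (((q4 ∧ ¬q4) → ¬q6) ∧ (q1 ↔ (q2 ∧ q5)))):
        F (((q4 ∧ ¬q4) → ¬q6) ∧ (q1 ↔ (q2 ∧ q5))): β-rule — branch into F ((q4 ∧ ¬q4) → ¬q6)  //  F (q1 ↔ (q2 ∧ q5)).
          branch 2.1.1 (add F ((q4 ∧ ¬q4) → ¬q6)):
            F ((q4 ∧ ¬q4) → ¬q6): α-rule — add T (q4 ∧ ¬q4), F ¬q6.
            T (q4 ∧ ¬q4): α-rule — add T q4, T ¬q4.
            × closes — contains both q4 and ¬q4.
          branch 2.1.2 (add F (q1 ↔ (q2 ∧ q5))):
            F (q1 ↔ (q2 ∧ q5)): β-rule — branch into T q1, F (q2 ∧ q5)  //  F q1, T (q2 ∧ q5).
              branch 2.1.2.1 (add T q1, F (q2 ∧ q5)):
                F (q2 ∧ q5): β-rule — branch into F q2  //  F q5.
                  branch 2.1.2.1.1 (add F q2):
                    ○ open, literals {q1=1, q2=0}.
                  branch 2.1.2.1.2 (add F q5):
                    ○ open, literals {q1=1, q5=0}.
              branch 2.1.2.2 (add F q1, T (q2 ∧ q5)):
                T (q2 ∧ q5): α-rule — add T q2, T q5.
                ○ open, literals {q1=0, q2=1, q5=1}.
      branch 2.2 (add T (q4 ↔ q1)):
        T (q4 ↔ q1): β-rule — branch into T q4, T q1  //  F q4, F q1.
          branch 2.2.1 (add T q4, T q1):
            ○ open, literals {q1=1, q4=1}.
          branch 2.2.2 (add F q4, F q1):
            ○ open, literals {q1=0, q4=0}.
1 branch closed, 7 open.
Each open branch fixes some atoms; the unmentioned ones are free. Counting distinct full assignments: branch {q2=1} (q1, q4, q3, q5, q6) contributes 32 new; branch {q5=1} (q1, q4, q3, q2, q6) contributes 16 new; branch {q1=1, q2=0} (q4, q3, q5, q6) contributes 8 new; branch {q1=1, q5=0} (q4, q3, q2, q6) contributes 0 new; branch {q1=0, q2=1, q5=1} (q4, q3, q6) contributes 0 new; branch {q1=1, q4=1} (q3, q2, q5, q6) contributes 0 new; branch {q1=0, q4=0} (q3, q2, q5, q6) contributes 4 new. Total: 60.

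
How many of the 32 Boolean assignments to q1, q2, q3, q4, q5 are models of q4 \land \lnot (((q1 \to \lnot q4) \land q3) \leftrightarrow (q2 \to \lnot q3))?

Initial set: {T (q4 \land \lnot (((q1 \to \lnot q4) \land q3) \leftrightarrow (q2 \to \lnot q3)))}.
T (q4 \land \lnot (((q1 \to \lnot q4) \land q3) \leftrightarrow (q2 \to \lnot q3))): α-rule — add T q4, T \lnot (((q1 \to \lnot q4) \land q3) \leftrightarrow (q2 \to \lnot q3)).
T \lnot (((q1 \to \lnot q4) \land q3) \leftrightarrow (q2 \to \lnot q3)): β-rule — branch into T ((q1 \to \lnot q4) \land q3), F (q2 \to \lnot q3)  //  F ((q1 \to \lnot q4) \land q3), T (q2 \to \lnot q3).
  branch 1 (add T ((q1 \to \lnot q4) \land q3), F (q2 \to \lnot q3)):
    T ((q1 \to \lnot q4) \land q3): α-rule — add T (q1 \to \lnot q4), T q3.
    F (q2 \to \lnot q3): α-rule — add T q2, F \lnot q3.
    T (q1 \to \lnot q4): β-rule — branch into F q1  //  T \lnot q4.
      branch 1.1 (add F q1):
        ○ open, literals {q1=false, q2=true, q3=true, q4=true}.
      branch 1.2 (add T \lnot q4):
        × closes — contains both q4 and \lnot q4.
  branch 2 (add F ((q1 \to \lnot q4) \land q3), T (q2 \to \lnot q3)):
    F ((q1 \to \lnot q4) \land q3): β-rule — branch into F (q1 \to \lnot q4)  //  F q3.
      branch 2.1 (add F (q1 \to \lnot q4)):
        F (q1 \to \lnot q4): α-rule — add T q1, F \lnot q4.
        T (q2 \to \lnot q3): β-rule — branch into F q2  //  T \lnot q3.
          branch 2.1.1 (add F q2):
            ○ open, literals {q1=true, q2=false, q4=true}.
          branch 2.1.2 (add T \lnot q3):
            ○ open, literals {q1=true, q3=false, q4=true}.
      branch 2.2 (add F q3):
        T (q2 \to \lnot q3): β-rule — branch into F q2  //  T \lnot q3.
          branch 2.2.1 (add F q2):
            ○ open, literals {q2=false, q3=false, q4=true}.
          branch 2.2.2 (add T \lnot q3):
            ○ open, literals {q3=false, q4=true}.
1 branch closed, 5 open.
Each open branch fixes some atoms; the unmentioned ones are free. Counting distinct full assignments: branch {q1=false, q2=true, q3=true, q4=true} (q5) contributes 2 new; branch {q1=true, q2=false, q4=true} (q3, q5) contributes 4 new; branch {q1=true, q3=false, q4=true} (q2, q5) contributes 2 new; branch {q2=false, q3=false, q4=true} (q1, q5) contributes 2 new; branch {q3=false, q4=true} (q1, q2, q5) contributes 2 new. Total: 12.

12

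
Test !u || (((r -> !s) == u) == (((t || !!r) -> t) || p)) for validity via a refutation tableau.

Not valid

Assume the negation and expand:
Initial set: {!(!u || (((r -> !s) == u) == (((t || !!r) -> t) || p)))}.
!(!u || (((r -> !s) == u) == (((t || !!r) -> t) || p))): α-rule — add !!u, !(((r -> !s) == u) == (((t || !!r) -> t) || p)).
!(((r -> !s) == u) == (((t || !!r) -> t) || p)): β-rule — branch into ((r -> !s) == u), !(((t || !!r) -> t) || p)  //  !((r -> !s) == u), (((t || !!r) -> t) || p).
  branch 1 (add ((r -> !s) == u), !(((t || !!r) -> t) || p)):
    !(((t || !!r) -> t) || p): α-rule — add !((t || !!r) -> t), !p.
    !((t || !!r) -> t): α-rule — add (t || !!r), !t.
    ((r -> !s) == u): β-rule — branch into (r -> !s), u  //  !(r -> !s), !u.
      branch 1.1 (add (r -> !s), u):
        (t || !!r): β-rule — branch into t  //  !!r.
          branch 1.1.1 (add t):
            × closes — contains both t and !t.
          branch 1.1.2 (add !!r):
            !!r: drop double negation, giving r.
            (r -> !s): β-rule — branch into !r  //  !s.
              branch 1.1.2.1 (add !r):
                × closes — contains both r and !r.
              branch 1.1.2.2 (add !s):
                ○ open, literals {p=0, r=1, s=0, t=0, u=1}.
      branch 1.2 (add !(r -> !s), !u):
        × closes — contains both u and !u.
  branch 2 (add !((r -> !s) == u), (((t || !!r) -> t) || p)):
    !((r -> !s) == u): β-rule — branch into (r -> !s), !u  //  !(r -> !s), u.
      branch 2.1 (add (r -> !s), !u):
        × closes — contains both u and !u.
      branch 2.2 (add !(r -> !s), u):
        !(r -> !s): α-rule — add r, !!s.
        (((t || !!r) -> t) || p): β-rule — branch into ((t || !!r) -> t)  //  p.
          branch 2.2.1 (add ((t || !!r) -> t)):
            ((t || !!r) -> t): β-rule — branch into !(t || !!r)  //  t.
              branch 2.2.1.1 (add !(t || !!r)):
                !(t || !!r): α-rule — add !t, !!!r.
                !!!r: drop double negation, giving !r.
                × closes — contains both r and !r.
              branch 2.2.1.2 (add t):
                ○ open, literals {r=1, s=1, t=1, u=1}.
          branch 2.2.2 (add p):
            ○ open, literals {p=1, r=1, s=1, u=1}.
5 branches closed, 3 open.
An open branch gives a countermodel: p=0, r=1, s=0, t=0, u=1 (unmentioned atoms arbitrary); under it the original formula is false.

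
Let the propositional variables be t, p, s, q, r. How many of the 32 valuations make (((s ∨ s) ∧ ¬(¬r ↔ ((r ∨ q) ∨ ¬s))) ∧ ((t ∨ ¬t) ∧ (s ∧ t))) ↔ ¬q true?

Initial set: {((((s ∨ s) ∧ ¬(¬r ↔ ((r ∨ q) ∨ ¬s))) ∧ ((t ∨ ¬t) ∧ (s ∧ t))) ↔ ¬q)}.
((((s ∨ s) ∧ ¬(¬r ↔ ((r ∨ q) ∨ ¬s))) ∧ ((t ∨ ¬t) ∧ (s ∧ t))) ↔ ¬q): β-rule — branch into (((s ∨ s) ∧ ¬(¬r ↔ ((r ∨ q) ∨ ¬s))) ∧ ((t ∨ ¬t) ∧ (s ∧ t))), ¬q  //  ¬(((s ∨ s) ∧ ¬(¬r ↔ ((r ∨ q) ∨ ¬s))) ∧ ((t ∨ ¬t) ∧ (s ∧ t))), ¬¬q.
  branch 1 (add (((s ∨ s) ∧ ¬(¬r ↔ ((r ∨ q) ∨ ¬s))) ∧ ((t ∨ ¬t) ∧ (s ∧ t))), ¬q):
    (((s ∨ s) ∧ ¬(¬r ↔ ((r ∨ q) ∨ ¬s))) ∧ ((t ∨ ¬t) ∧ (s ∧ t))): α-rule — add ((s ∨ s) ∧ ¬(¬r ↔ ((r ∨ q) ∨ ¬s))), ((t ∨ ¬t) ∧ (s ∧ t)).
    ((s ∨ s) ∧ ¬(¬r ↔ ((r ∨ q) ∨ ¬s))): α-rule — add (s ∨ s), ¬(¬r ↔ ((r ∨ q) ∨ ¬s)).
    ((t ∨ ¬t) ∧ (s ∧ t)): α-rule — add (t ∨ ¬t), (s ∧ t).
    (s ∧ t): α-rule — add s, t.
    (s ∨ s): β-rule — branch into s  //  s.
      branch 1.1 (add s):
        ¬(¬r ↔ ((r ∨ q) ∨ ¬s)): β-rule — branch into ¬r, ¬((r ∨ q) ∨ ¬s)  //  ¬¬r, ((r ∨ q) ∨ ¬s).
          branch 1.1.1 (add ¬r, ¬((r ∨ q) ∨ ¬s)):
            ¬((r ∨ q) ∨ ¬s): α-rule — add ¬(r ∨ q), ¬¬s.
            ¬(r ∨ q): α-rule — add ¬r, ¬q.
            (t ∨ ¬t): β-rule — branch into t  //  ¬t.
              branch 1.1.1.1 (add t):
                ○ open, literals {q=F, r=F, s=T, t=T}.
              branch 1.1.1.2 (add ¬t):
                × closes — contains both t and ¬t.
          branch 1.1.2 (add ¬¬r, ((r ∨ q) ∨ ¬s)):
            (t ∨ ¬t): β-rule — branch into t  //  ¬t.
              branch 1.1.2.1 (add t):
                ((r ∨ q) ∨ ¬s): β-rule — branch into (r ∨ q)  //  ¬s.
                  branch 1.1.2.1.1 (add (r ∨ q)):
                    (r ∨ q): β-rule — branch into r  //  q.
                      branch 1.1.2.1.1.1 (add r):
                        ○ open, literals {q=F, r=T, s=T, t=T}.
                      branch 1.1.2.1.1.2 (add q):
                        × closes — contains both q and ¬q.
                  branch 1.1.2.1.2 (add ¬s):
                    × closes — contains both s and ¬s.
              branch 1.1.2.2 (add ¬t):
                × closes — contains both t and ¬t.
      branch 1.2 (add s):
        ¬(¬r ↔ ((r ∨ q) ∨ ¬s)): β-rule — branch into ¬r, ¬((r ∨ q) ∨ ¬s)  //  ¬¬r, ((r ∨ q) ∨ ¬s).
          branch 1.2.1 (add ¬r, ¬((r ∨ q) ∨ ¬s)):
            ¬((r ∨ q) ∨ ¬s): α-rule — add ¬(r ∨ q), ¬¬s.
            ¬(r ∨ q): α-rule — add ¬r, ¬q.
            (t ∨ ¬t): β-rule — branch into t  //  ¬t.
              branch 1.2.1.1 (add t):
                ○ open, literals {q=F, r=F, s=T, t=T}.
              branch 1.2.1.2 (add ¬t):
                × closes — contains both t and ¬t.
          branch 1.2.2 (add ¬¬r, ((r ∨ q) ∨ ¬s)):
            (t ∨ ¬t): β-rule — branch into t  //  ¬t.
              branch 1.2.2.1 (add t):
                ((r ∨ q) ∨ ¬s): β-rule — branch into (r ∨ q)  //  ¬s.
                  branch 1.2.2.1.1 (add (r ∨ q)):
                    (r ∨ q): β-rule — branch into r  //  q.
                      branch 1.2.2.1.1.1 (add r):
                        ○ open, literals {q=F, r=T, s=T, t=T}.
                      branch 1.2.2.1.1.2 (add q):
                        × closes — contains both q and ¬q.
                  branch 1.2.2.1.2 (add ¬s):
                    × closes — contains both s and ¬s.
              branch 1.2.2.2 (add ¬t):
                × closes — contains both t and ¬t.
  branch 2 (add ¬(((s ∨ s) ∧ ¬(¬r ↔ ((r ∨ q) ∨ ¬s))) ∧ ((t ∨ ¬t) ∧ (s ∧ t))), ¬¬q):
    ¬(((s ∨ s) ∧ ¬(¬r ↔ ((r ∨ q) ∨ ¬s))) ∧ ((t ∨ ¬t) ∧ (s ∧ t))): β-rule — branch into ¬((s ∨ s) ∧ ¬(¬r ↔ ((r ∨ q) ∨ ¬s)))  //  ¬((t ∨ ¬t) ∧ (s ∧ t)).
      branch 2.1 (add ¬((s ∨ s) ∧ ¬(¬r ↔ ((r ∨ q) ∨ ¬s)))):
        ¬((s ∨ s) ∧ ¬(¬r ↔ ((r ∨ q) ∨ ¬s))): β-rule — branch into ¬(s ∨ s)  //  ¬¬(¬r ↔ ((r ∨ q) ∨ ¬s)).
          branch 2.1.1 (add ¬(s ∨ s)):
            ¬(s ∨ s): α-rule — add ¬s, ¬s.
            ○ open, literals {q=T, s=F}.
          branch 2.1.2 (add ¬¬(¬r ↔ ((r ∨ q) ∨ ¬s))):
            ¬¬(¬r ↔ ((r ∨ q) ∨ ¬s)): β-rule — branch into ¬r, ((r ∨ q) ∨ ¬s)  //  ¬¬r, ¬((r ∨ q) ∨ ¬s).
              branch 2.1.2.1 (add ¬r, ((r ∨ q) ∨ ¬s)):
                ((r ∨ q) ∨ ¬s): β-rule — branch into (r ∨ q)  //  ¬s.
                  branch 2.1.2.1.1 (add (r ∨ q)):
                    (r ∨ q): β-rule — branch into r  //  q.
                      branch 2.1.2.1.1.1 (add r):
                        × closes — contains both r and ¬r.
                      branch 2.1.2.1.1.2 (add q):
                        ○ open, literals {q=T, r=F}.
                  branch 2.1.2.1.2 (add ¬s):
                    ○ open, literals {q=T, r=F, s=F}.
              branch 2.1.2.2 (add ¬¬r, ¬((r ∨ q) ∨ ¬s)):
                ¬((r ∨ q) ∨ ¬s): α-rule — add ¬(r ∨ q), ¬¬s.
                ¬(r ∨ q): α-rule — add ¬r, ¬q.
                × closes — contains both r and ¬r.
      branch 2.2 (add ¬((t ∨ ¬t) ∧ (s ∧ t))):
        ¬((t ∨ ¬t) ∧ (s ∧ t)): β-rule — branch into ¬(t ∨ ¬t)  //  ¬(s ∧ t).
          branch 2.2.1 (add ¬(t ∨ ¬t)):
            ¬(t ∨ ¬t): α-rule — add ¬t, ¬¬t.
            × closes — contains both t and ¬t.
          branch 2.2.2 (add ¬(s ∧ t)):
            ¬(s ∧ t): β-rule — branch into ¬s  //  ¬t.
              branch 2.2.2.1 (add ¬s):
                ○ open, literals {q=T, s=F}.
              branch 2.2.2.2 (add ¬t):
                ○ open, literals {q=T, t=F}.
11 branches closed, 9 open.
Each open branch fixes some atoms; the unmentioned ones are free. Counting distinct full assignments: branch {q=F, r=F, s=T, t=T} (p) contributes 2 new; branch {q=F, r=T, s=T, t=T} (p) contributes 2 new; branch {q=F, r=F, s=T, t=T} (p) contributes 0 new; branch {q=F, r=T, s=T, t=T} (p) contributes 0 new; branch {q=T, s=F} (t, p, r) contributes 8 new; branch {q=T, r=F} (t, p, s) contributes 4 new; branch {q=T, r=F, s=F} (t, p) contributes 0 new; branch {q=T, s=F} (t, p, r) contributes 0 new; branch {q=T, t=F} (p, s, r) contributes 2 new. Total: 18.

18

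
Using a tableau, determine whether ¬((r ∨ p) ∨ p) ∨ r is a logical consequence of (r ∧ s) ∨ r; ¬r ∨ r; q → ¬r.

Yes

Initial set: {((r ∧ s) ∨ r); (¬r ∨ r); (q → ¬r); ¬(¬((r ∨ p) ∨ p) ∨ r)}.
¬(¬((r ∨ p) ∨ p) ∨ r): α-rule — add ¬¬((r ∨ p) ∨ p), ¬r.
((r ∧ s) ∨ r): β-rule — branch into (r ∧ s)  //  r.
  branch 1 (add (r ∧ s)):
    (r ∧ s): α-rule — add r, s.
    × closes — contains both r and ¬r.
  branch 2 (add r):
    × closes — contains both r and ¬r.
All 2 branches close.
Every branch closed, so the premises entail the conclusion.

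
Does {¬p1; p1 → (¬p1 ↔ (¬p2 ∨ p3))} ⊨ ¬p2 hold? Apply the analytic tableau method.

Initial set: {T ¬p1; T (p1 → (¬p1 ↔ (¬p2 ∨ p3))); F ¬p2}.
T (p1 → (¬p1 ↔ (¬p2 ∨ p3))): β-rule — branch into F p1  //  T (¬p1 ↔ (¬p2 ∨ p3)).
  branch 1 (add F p1):
    ○ open, literals {p1=false, p2=true}.
  branch 2 (add T (¬p1 ↔ (¬p2 ∨ p3))):
    T (¬p1 ↔ (¬p2 ∨ p3)): β-rule — branch into T ¬p1, T (¬p2 ∨ p3)  //  F ¬p1, F (¬p2 ∨ p3).
      branch 2.1 (add T ¬p1, T (¬p2 ∨ p3)):
        T (¬p2 ∨ p3): β-rule — branch into T ¬p2  //  T p3.
          branch 2.1.1 (add T ¬p2):
            × closes — contains both p2 and ¬p2.
          branch 2.1.2 (add T p3):
            ○ open, literals {p1=false, p2=true, p3=true}.
      branch 2.2 (add F ¬p1, F (¬p2 ∨ p3)):
        × closes — contains both p1 and ¬p1.
2 branches closed, 2 open.
An open branch gives a countermodel: p1=false, p2=true (unmentioned atoms arbitrary); the premises hold there but the conclusion fails.

No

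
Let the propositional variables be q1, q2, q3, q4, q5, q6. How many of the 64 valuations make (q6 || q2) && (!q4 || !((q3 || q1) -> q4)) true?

24

Initial set: {T ((q6 || q2) && (!q4 || !((q3 || q1) -> q4)))}.
T ((q6 || q2) && (!q4 || !((q3 || q1) -> q4))): α-rule — add T (q6 || q2), T (!q4 || !((q3 || q1) -> q4)).
T (q6 || q2): β-rule — branch into T q6  //  T q2.
  branch 1 (add T q6):
    T (!q4 || !((q3 || q1) -> q4)): β-rule — branch into T !q4  //  T !((q3 || q1) -> q4).
      branch 1.1 (add T !q4):
        ○ open, literals {q4=F, q6=T}.
      branch 1.2 (add T !((q3 || q1) -> q4)):
        T !((q3 || q1) -> q4): α-rule — add T (q3 || q1), F q4.
        T (q3 || q1): β-rule — branch into T q3  //  T q1.
          branch 1.2.1 (add T q3):
            ○ open, literals {q3=T, q4=F, q6=T}.
          branch 1.2.2 (add T q1):
            ○ open, literals {q1=T, q4=F, q6=T}.
  branch 2 (add T q2):
    T (!q4 || !((q3 || q1) -> q4)): β-rule — branch into T !q4  //  T !((q3 || q1) -> q4).
      branch 2.1 (add T !q4):
        ○ open, literals {q2=T, q4=F}.
      branch 2.2 (add T !((q3 || q1) -> q4)):
        T !((q3 || q1) -> q4): α-rule — add T (q3 || q1), F q4.
        T (q3 || q1): β-rule — branch into T q3  //  T q1.
          branch 2.2.1 (add T q3):
            ○ open, literals {q2=T, q3=T, q4=F}.
          branch 2.2.2 (add T q1):
            ○ open, literals {q1=T, q2=T, q4=F}.
0 branches closed, 6 open.
Each open branch fixes some atoms; the unmentioned ones are free. Counting distinct full assignments: branch {q4=F, q6=T} (q1, q2, q3, q5) contributes 16 new; branch {q3=T, q4=F, q6=T} (q1, q2, q5) contributes 0 new; branch {q1=T, q4=F, q6=T} (q2, q3, q5) contributes 0 new; branch {q2=T, q4=F} (q1, q3, q5, q6) contributes 8 new; branch {q2=T, q3=T, q4=F} (q1, q5, q6) contributes 0 new; branch {q1=T, q2=T, q4=F} (q3, q5, q6) contributes 0 new. Total: 24.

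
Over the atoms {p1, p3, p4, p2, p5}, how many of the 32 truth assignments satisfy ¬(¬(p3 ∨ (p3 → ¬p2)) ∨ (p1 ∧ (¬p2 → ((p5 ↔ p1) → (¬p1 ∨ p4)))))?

18

Initial set: {T ¬(¬(p3 ∨ (p3 → ¬p2)) ∨ (p1 ∧ (¬p2 → ((p5 ↔ p1) → (¬p1 ∨ p4)))))}.
T ¬(¬(p3 ∨ (p3 → ¬p2)) ∨ (p1 ∧ (¬p2 → ((p5 ↔ p1) → (¬p1 ∨ p4))))): α-rule — add F ¬(p3 ∨ (p3 → ¬p2)), F (p1 ∧ (¬p2 → ((p5 ↔ p1) → (¬p1 ∨ p4)))).
F ¬(p3 ∨ (p3 → ¬p2)): β-rule — branch into T p3  //  T (p3 → ¬p2).
  branch 1 (add T p3):
    F (p1 ∧ (¬p2 → ((p5 ↔ p1) → (¬p1 ∨ p4)))): β-rule — branch into F p1  //  F (¬p2 → ((p5 ↔ p1) → (¬p1 ∨ p4))).
      branch 1.1 (add F p1):
        ○ open, literals {p1=false, p3=true}.
      branch 1.2 (add F (¬p2 → ((p5 ↔ p1) → (¬p1 ∨ p4)))):
        F (¬p2 → ((p5 ↔ p1) → (¬p1 ∨ p4))): α-rule — add T ¬p2, F ((p5 ↔ p1) → (¬p1 ∨ p4)).
        F ((p5 ↔ p1) → (¬p1 ∨ p4)): α-rule — add T (p5 ↔ p1), F (¬p1 ∨ p4).
        F (¬p1 ∨ p4): α-rule — add F ¬p1, F p4.
        T (p5 ↔ p1): β-rule — branch into T p5, T p1  //  F p5, F p1.
          branch 1.2.1 (add T p5, T p1):
            ○ open, literals {p1=true, p2=false, p3=true, p4=false, p5=true}.
          branch 1.2.2 (add F p5, F p1):
            × closes — contains both p1 and ¬p1.
  branch 2 (add T (p3 → ¬p2)):
    F (p1 ∧ (¬p2 → ((p5 ↔ p1) → (¬p1 ∨ p4)))): β-rule — branch into F p1  //  F (¬p2 → ((p5 ↔ p1) → (¬p1 ∨ p4))).
      branch 2.1 (add F p1):
        T (p3 → ¬p2): β-rule — branch into F p3  //  T ¬p2.
          branch 2.1.1 (add F p3):
            ○ open, literals {p1=false, p3=false}.
          branch 2.1.2 (add T ¬p2):
            ○ open, literals {p1=false, p2=false}.
      branch 2.2 (add F (¬p2 → ((p5 ↔ p1) → (¬p1 ∨ p4)))):
        F (¬p2 → ((p5 ↔ p1) → (¬p1 ∨ p4))): α-rule — add T ¬p2, F ((p5 ↔ p1) → (¬p1 ∨ p4)).
        F ((p5 ↔ p1) → (¬p1 ∨ p4)): α-rule — add T (p5 ↔ p1), F (¬p1 ∨ p4).
        F (¬p1 ∨ p4): α-rule — add F ¬p1, F p4.
        T (p3 → ¬p2): β-rule — branch into F p3  //  T ¬p2.
          branch 2.2.1 (add F p3):
            T (p5 ↔ p1): β-rule — branch into T p5, T p1  //  F p5, F p1.
              branch 2.2.1.1 (add T p5, T p1):
                ○ open, literals {p1=true, p2=false, p3=false, p4=false, p5=true}.
              branch 2.2.1.2 (add F p5, F p1):
                × closes — contains both p1 and ¬p1.
          branch 2.2.2 (add T ¬p2):
            T (p5 ↔ p1): β-rule — branch into T p5, T p1  //  F p5, F p1.
              branch 2.2.2.1 (add T p5, T p1):
                ○ open, literals {p1=true, p2=false, p4=false, p5=true}.
              branch 2.2.2.2 (add F p5, F p1):
                × closes — contains both p1 and ¬p1.
3 branches closed, 6 open.
Each open branch fixes some atoms; the unmentioned ones are free. Counting distinct full assignments: branch {p1=false, p3=true} (p4, p2, p5) contributes 8 new; branch {p1=true, p2=false, p3=true, p4=false, p5=true} (none free) contributes 1 new; branch {p1=false, p3=false} (p4, p2, p5) contributes 8 new; branch {p1=false, p2=false} (p3, p4, p5) contributes 0 new; branch {p1=true, p2=false, p3=false, p4=false, p5=true} (none free) contributes 1 new; branch {p1=true, p2=false, p4=false, p5=true} (p3) contributes 0 new. Total: 18.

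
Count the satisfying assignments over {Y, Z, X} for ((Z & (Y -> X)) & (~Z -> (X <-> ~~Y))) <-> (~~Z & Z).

7

Initial set: {(((Z & (Y -> X)) & (~Z -> (X <-> ~~Y))) <-> (~~Z & Z))}.
(((Z & (Y -> X)) & (~Z -> (X <-> ~~Y))) <-> (~~Z & Z)): β-rule — branch into ((Z & (Y -> X)) & (~Z -> (X <-> ~~Y))), (~~Z & Z)  //  ~((Z & (Y -> X)) & (~Z -> (X <-> ~~Y))), ~(~~Z & Z).
  branch 1 (add ((Z & (Y -> X)) & (~Z -> (X <-> ~~Y))), (~~Z & Z)):
    ((Z & (Y -> X)) & (~Z -> (X <-> ~~Y))): α-rule — add (Z & (Y -> X)), (~Z -> (X <-> ~~Y)).
    (~~Z & Z): α-rule — add ~~Z, Z.
    (Z & (Y -> X)): α-rule — add Z, (Y -> X).
    ~~Z: drop double negation, giving Z.
    (~Z -> (X <-> ~~Y)): β-rule — branch into ~~Z  //  (X <-> ~~Y).
      branch 1.1 (add ~~Z):
        (Y -> X): β-rule — branch into ~Y  //  X.
          branch 1.1.1 (add ~Y):
            ○ open, literals {Y=false, Z=true}.
          branch 1.1.2 (add X):
            ○ open, literals {X=true, Z=true}.
      branch 1.2 (add (X <-> ~~Y)):
        (Y -> X): β-rule — branch into ~Y  //  X.
          branch 1.2.1 (add ~Y):
            (X <-> ~~Y): β-rule — branch into X, ~~Y  //  ~X, ~~~Y.
              branch 1.2.1.1 (add X, ~~Y):
                ~~Y: drop double negation, giving Y.
                × closes — contains both Y and ~Y.
              branch 1.2.1.2 (add ~X, ~~~Y):
                ~~~Y: drop double negation, giving ~Y.
                ○ open, literals {X=false, Y=false, Z=true}.
          branch 1.2.2 (add X):
            (X <-> ~~Y): β-rule — branch into X, ~~Y  //  ~X, ~~~Y.
              branch 1.2.2.1 (add X, ~~Y):
                ~~Y: drop double negation, giving Y.
                ○ open, literals {X=true, Y=true, Z=true}.
              branch 1.2.2.2 (add ~X, ~~~Y):
                × closes — contains both X and ~X.
  branch 2 (add ~((Z & (Y -> X)) & (~Z -> (X <-> ~~Y))), ~(~~Z & Z)):
    ~((Z & (Y -> X)) & (~Z -> (X <-> ~~Y))): β-rule — branch into ~(Z & (Y -> X))  //  ~(~Z -> (X <-> ~~Y)).
      branch 2.1 (add ~(Z & (Y -> X))):
        ~(~~Z & Z): β-rule — branch into ~~~Z  //  ~Z.
          branch 2.1.1 (add ~~~Z):
            ~~~Z: drop double negation, giving ~Z.
            ~(Z & (Y -> X)): β-rule — branch into ~Z  //  ~(Y -> X).
              branch 2.1.1.1 (add ~Z):
                ○ open, literals {Z=false}.
              branch 2.1.1.2 (add ~(Y -> X)):
                ~(Y -> X): α-rule — add Y, ~X.
                ○ open, literals {X=false, Y=true, Z=false}.
          branch 2.1.2 (add ~Z):
            ~(Z & (Y -> X)): β-rule — branch into ~Z  //  ~(Y -> X).
              branch 2.1.2.1 (add ~Z):
                ○ open, literals {Z=false}.
              branch 2.1.2.2 (add ~(Y -> X)):
                ~(Y -> X): α-rule — add Y, ~X.
                ○ open, literals {X=false, Y=true, Z=false}.
      branch 2.2 (add ~(~Z -> (X <-> ~~Y))):
        ~(~Z -> (X <-> ~~Y)): α-rule — add ~Z, ~(X <-> ~~Y).
        ~(~~Z & Z): β-rule — branch into ~~~Z  //  ~Z.
          branch 2.2.1 (add ~~~Z):
            ~~~Z: drop double negation, giving ~Z.
            ~(X <-> ~~Y): β-rule — branch into X, ~~~Y  //  ~X, ~~Y.
              branch 2.2.1.1 (add X, ~~~Y):
                ~~~Y: drop double negation, giving ~Y.
                ○ open, literals {X=true, Y=false, Z=false}.
              branch 2.2.1.2 (add ~X, ~~Y):
                ~~Y: drop double negation, giving Y.
                ○ open, literals {X=false, Y=true, Z=false}.
          branch 2.2.2 (add ~Z):
            ~(X <-> ~~Y): β-rule — branch into X, ~~~Y  //  ~X, ~~Y.
              branch 2.2.2.1 (add X, ~~~Y):
                ~~~Y: drop double negation, giving ~Y.
                ○ open, literals {X=true, Y=false, Z=false}.
              branch 2.2.2.2 (add ~X, ~~Y):
                ~~Y: drop double negation, giving Y.
                ○ open, literals {X=false, Y=true, Z=false}.
2 branches closed, 12 open.
Each open branch fixes some atoms; the unmentioned ones are free. Counting distinct full assignments: branch {Y=false, Z=true} (X) contributes 2 new; branch {X=true, Z=true} (Y) contributes 1 new; branch {X=false, Y=false, Z=true} (none free) contributes 0 new; branch {X=true, Y=true, Z=true} (none free) contributes 0 new; branch {Z=false} (Y, X) contributes 4 new; branch {X=false, Y=true, Z=false} (none free) contributes 0 new; branch {Z=false} (Y, X) contributes 0 new; branch {X=false, Y=true, Z=false} (none free) contributes 0 new; branch {X=true, Y=false, Z=false} (none free) contributes 0 new; branch {X=false, Y=true, Z=false} (none free) contributes 0 new; branch {X=true, Y=false, Z=false} (none free) contributes 0 new; branch {X=false, Y=true, Z=false} (none free) contributes 0 new. Total: 7.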